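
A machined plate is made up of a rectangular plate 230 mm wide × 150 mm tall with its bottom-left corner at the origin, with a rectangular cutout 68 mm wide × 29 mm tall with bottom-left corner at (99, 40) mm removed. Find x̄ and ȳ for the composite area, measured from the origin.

x̄ = 113.91 mm, ȳ = 76.24 mm

plate: A = 230 × 150 = 34500.00, centroid at (115.00, 75.00).
hole: A = −(68 × 29) = -1972.00, centroid at (133.00, 54.50).
ΣA = 32528.00 mm², ΣAx̄ = 3705224.00 mm³, ΣAȳ = 2480026.00 mm³.
x̄ = 3705224.00/32528.00 = 113.91 mm; ȳ = 2480026.00/32528.00 = 76.24 mm.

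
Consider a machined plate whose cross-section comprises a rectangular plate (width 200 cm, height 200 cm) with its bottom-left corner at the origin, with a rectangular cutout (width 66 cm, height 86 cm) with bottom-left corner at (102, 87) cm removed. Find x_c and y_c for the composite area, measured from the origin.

x_c = 94.21 cm, y_c = 95.04 cm

Part | A | x̄ᵢ | ȳᵢ | A·x̄ᵢ | A·ȳᵢ
plate | 40000.00 | 100.00 | 100.00 | 4000000.00 | 4000000.00
hole | -5676.00 | 135.00 | 130.00 | -766260.00 | -737880.00
Σ | 34324.00 |  |  | 3233740.00 | 3262120.00
x_c = 3233740.00 / 34324.00 = 94.21 cm
y_c = 3262120.00 / 34324.00 = 95.04 cm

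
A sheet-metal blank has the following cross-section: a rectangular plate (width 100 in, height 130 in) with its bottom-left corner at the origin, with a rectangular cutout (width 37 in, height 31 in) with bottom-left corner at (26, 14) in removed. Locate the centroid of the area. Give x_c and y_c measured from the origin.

plate: A = 100 × 130 = 13000.00, centroid at (50.00, 65.00).
hole: A = −(37 × 31) = -1147.00, centroid at (44.50, 29.50).
ΣA = 11853.00 in², ΣAx_c = 598958.50 in³, ΣAy_c = 811163.50 in³.
x_c = 598958.50/11853.00 = 50.53 in; y_c = 811163.50/11853.00 = 68.44 in.

x_c = 50.53 in, y_c = 68.44 in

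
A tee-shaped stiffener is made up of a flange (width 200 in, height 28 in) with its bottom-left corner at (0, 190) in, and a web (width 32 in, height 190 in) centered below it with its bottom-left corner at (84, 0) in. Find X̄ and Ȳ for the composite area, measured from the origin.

X̄ = 100.00 in, Ȳ = 147.26 in

web: A = 32 × 190 = 6080.00, centroid at (100.00, 95.00).
flange: A = 200 × 28 = 5600.00, centroid at (100.00, 204.00).
ΣA = 11680.00 in²
ΣAX̄ = (6080.00)(100.00) + (5600.00)(100.00) = 1168000.00 in³
ΣAȲ = (6080.00)(95.00) + (5600.00)(204.00) = 1720000.00 in³
X̄ = 1168000.00 / 11680.00 = 100.00 in
Ȳ = 1720000.00 / 11680.00 = 147.26 in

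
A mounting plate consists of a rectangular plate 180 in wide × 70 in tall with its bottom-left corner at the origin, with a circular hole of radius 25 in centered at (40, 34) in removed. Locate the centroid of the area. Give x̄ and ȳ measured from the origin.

x̄ = 99.23 in, ȳ = 35.18 in

Part | A | x̄ᵢ | ȳᵢ | A·x̄ᵢ | A·ȳᵢ
plate | 12600.00 | 90.00 | 35.00 | 1134000.00 | 441000.00
hole | -1963.50 | 40.00 | 34.00 | -78539.82 | -66758.84
Σ | 10636.50 |  |  | 1055460.18 | 374241.16
x̄ = 1055460.18 / 10636.50 = 99.23 in
ȳ = 374241.16 / 10636.50 = 35.18 in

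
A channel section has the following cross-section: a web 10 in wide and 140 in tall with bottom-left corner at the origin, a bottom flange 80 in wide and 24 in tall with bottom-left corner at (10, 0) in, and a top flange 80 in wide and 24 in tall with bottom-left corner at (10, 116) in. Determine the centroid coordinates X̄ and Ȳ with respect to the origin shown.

web: A = 10 × 140 = 1400.00, centroid at (5.00, 70.00).
bottom flange: A = 80 × 24 = 1920.00, centroid at (50.00, 12.00).
top flange: A = 80 × 24 = 1920.00, centroid at (50.00, 128.00).
ΣA = 5240.00 in²
ΣAX̄ = (1400.00)(5.00) + (1920.00)(50.00) + (1920.00)(50.00) = 199000.00 in³
ΣAȲ = (1400.00)(70.00) + (1920.00)(12.00) + (1920.00)(128.00) = 366800.00 in³
X̄ = 199000.00 / 5240.00 = 37.98 in
Ȳ = 366800.00 / 5240.00 = 70.00 in

X̄ = 37.98 in, Ȳ = 70.00 in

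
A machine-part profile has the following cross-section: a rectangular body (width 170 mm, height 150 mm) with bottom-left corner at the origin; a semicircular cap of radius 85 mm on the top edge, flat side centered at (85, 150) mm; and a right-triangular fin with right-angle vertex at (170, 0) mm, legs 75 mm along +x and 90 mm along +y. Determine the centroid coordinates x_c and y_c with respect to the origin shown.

Part | A | x̄ᵢ | ȳᵢ | A·x̄ᵢ | A·ȳᵢ
rectangular body | 25500.00 | 85.00 | 75.00 | 2167500.00 | 1912500.00
semicircular top | 11349.00 | 85.00 | 186.08 | 964665.29 | 2111767.19
triangular fin | 3375.00 | 195.00 | 30.00 | 658125.00 | 101250.00
Σ | 40224.00 |  |  | 3790290.29 | 4125517.19
x_c = 3790290.29 / 40224.00 = 94.23 mm
y_c = 4125517.19 / 40224.00 = 102.56 mm

x_c = 94.23 mm, y_c = 102.56 mm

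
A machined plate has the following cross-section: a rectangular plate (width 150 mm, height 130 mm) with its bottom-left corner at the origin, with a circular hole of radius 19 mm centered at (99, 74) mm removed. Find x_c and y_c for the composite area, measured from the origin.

plate: A = 150 × 130 = 19500.00, centroid at (75.00, 65.00).
hole: A = −π·19² = -1134.11, centroid at (99.00, 74.00).
ΣA = 18365.89 mm²
ΣAx_c = (19500.00)(75.00) + (-1134.11)(99.00) = 1350222.62 mm³
ΣAy_c = (19500.00)(65.00) + (-1134.11)(74.00) = 1183575.49 mm³
x_c = 1350222.62 / 18365.89 = 73.52 mm
y_c = 1183575.49 / 18365.89 = 64.44 mm

x_c = 73.52 mm, y_c = 64.44 mm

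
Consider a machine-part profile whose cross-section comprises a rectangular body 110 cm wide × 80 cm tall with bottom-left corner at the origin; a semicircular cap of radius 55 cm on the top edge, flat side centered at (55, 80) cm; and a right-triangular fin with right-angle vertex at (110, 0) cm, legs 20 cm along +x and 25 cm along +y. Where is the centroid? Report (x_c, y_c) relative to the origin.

x_c = 56.12 cm, y_c = 61.23 cm

rectangular body: A = 110 × 80 = 8800.00, centroid at (55.00, 40.00).
semicircular top: A = ½π·55² = 4751.66, centroid at (55.00, 103.34).
triangular fin: A = ½·20·25 = 250.00, centroid at (116.67, 8.33).
ΣA = 13801.66 cm², ΣAx_c = 774507.91 cm³, ΣAy_c = 845132.71 cm³.
x_c = 774507.91/13801.66 = 56.12 cm; y_c = 845132.71/13801.66 = 61.23 cm.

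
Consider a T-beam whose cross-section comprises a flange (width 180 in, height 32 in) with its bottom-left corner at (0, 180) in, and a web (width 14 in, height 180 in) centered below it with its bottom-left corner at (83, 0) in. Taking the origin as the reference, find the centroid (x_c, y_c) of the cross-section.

x_c = 90.00 in, y_c = 163.74 in

web: A = 14 × 180 = 2520.00, centroid at (90.00, 90.00).
flange: A = 180 × 32 = 5760.00, centroid at (90.00, 196.00).
ΣA = 8280.00 in², ΣAx_c = 745200.00 in³, ΣAy_c = 1355760.00 in³.
x_c = 745200.00/8280.00 = 90.00 in; y_c = 1355760.00/8280.00 = 163.74 in.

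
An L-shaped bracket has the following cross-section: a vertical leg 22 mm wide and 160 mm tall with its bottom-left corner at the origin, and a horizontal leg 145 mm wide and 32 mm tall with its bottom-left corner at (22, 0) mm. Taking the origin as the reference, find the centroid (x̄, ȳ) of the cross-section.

x̄ = 58.48 mm, ȳ = 43.61 mm

Part | A | x̄ᵢ | ȳᵢ | A·x̄ᵢ | A·ȳᵢ
vertical leg | 3520.00 | 11.00 | 80.00 | 38720.00 | 281600.00
horizontal leg | 4640.00 | 94.50 | 16.00 | 438480.00 | 74240.00
Σ | 8160.00 |  |  | 477200.00 | 355840.00
x̄ = 477200.00 / 8160.00 = 58.48 mm
ȳ = 355840.00 / 8160.00 = 43.61 mm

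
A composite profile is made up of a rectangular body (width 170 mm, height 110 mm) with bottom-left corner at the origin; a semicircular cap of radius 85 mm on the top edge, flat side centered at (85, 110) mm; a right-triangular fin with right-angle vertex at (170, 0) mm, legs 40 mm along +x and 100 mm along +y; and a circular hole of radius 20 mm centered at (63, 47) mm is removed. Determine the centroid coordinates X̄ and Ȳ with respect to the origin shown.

X̄ = 92.28 mm, Ȳ = 87.49 mm

rectangular body: A = 170 × 110 = 18700.00, centroid at (85.00, 55.00).
semicircular top: A = ½π·85² = 11349.00, centroid at (85.00, 146.08).
triangular fin: A = ½·40·100 = 2000.00, centroid at (183.33, 33.33).
hole: A = −π·20² = -1256.64, centroid at (63.00, 47.00).
ΣA = 30792.37 mm²
ΣAX̄ = (18700.00)(85.00) + (11349.00)(85.00) + (2000.00)(183.33) + (-1256.64)(63.00) = 2841663.83 mm³
ΣAȲ = (18700.00)(55.00) + (11349.00)(146.08) + (2000.00)(33.33) + (-1256.64)(47.00) = 2693911.77 mm³
X̄ = 2841663.83 / 30792.37 = 92.28 mm
Ȳ = 2693911.77 / 30792.37 = 87.49 mm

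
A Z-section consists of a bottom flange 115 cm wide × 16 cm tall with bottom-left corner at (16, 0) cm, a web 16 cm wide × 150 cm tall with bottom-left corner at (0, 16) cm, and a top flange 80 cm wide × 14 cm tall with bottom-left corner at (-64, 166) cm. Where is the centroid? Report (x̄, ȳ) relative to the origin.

bottom flange: A = 115 × 16 = 1840.00, centroid at (73.50, 8.00).
web: A = 16 × 150 = 2400.00, centroid at (8.00, 91.00).
top flange: A = 80 × 14 = 1120.00, centroid at (-24.00, 173.00).
ΣA = 5360.00 cm², ΣAx̄ = 127560.00 cm³, ΣAȳ = 426880.00 cm³.
x̄ = 127560.00/5360.00 = 23.80 cm; ȳ = 426880.00/5360.00 = 79.64 cm.

x̄ = 23.80 cm, ȳ = 79.64 cm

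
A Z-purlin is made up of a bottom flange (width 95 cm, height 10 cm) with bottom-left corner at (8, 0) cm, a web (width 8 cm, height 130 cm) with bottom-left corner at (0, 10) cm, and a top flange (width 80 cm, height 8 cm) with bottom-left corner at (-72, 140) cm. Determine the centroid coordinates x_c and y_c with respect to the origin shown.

x_c = 13.84 cm, y_c = 66.51 cm

bottom flange: A = 95 × 10 = 950.00, centroid at (55.50, 5.00).
web: A = 8 × 130 = 1040.00, centroid at (4.00, 75.00).
top flange: A = 80 × 8 = 640.00, centroid at (-32.00, 144.00).
ΣA = 2630.00 cm²
ΣAx_c = (950.00)(55.50) + (1040.00)(4.00) + (640.00)(-32.00) = 36405.00 cm³
ΣAy_c = (950.00)(5.00) + (1040.00)(75.00) + (640.00)(144.00) = 174910.00 cm³
x_c = 36405.00 / 2630.00 = 13.84 cm
y_c = 174910.00 / 2630.00 = 66.51 cm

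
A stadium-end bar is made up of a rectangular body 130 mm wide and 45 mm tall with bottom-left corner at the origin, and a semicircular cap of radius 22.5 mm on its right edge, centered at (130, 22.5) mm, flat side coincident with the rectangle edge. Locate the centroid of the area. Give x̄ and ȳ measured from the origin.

rectangular body: A = 130 × 45 = 5850.00, centroid at (65.00, 22.50).
semicircular end: A = ½π·22.5² = 795.22, centroid at (139.55, 22.50).
ΣA = 6645.22 mm², ΣAx̄ = 491221.78 mm³, ΣAȳ = 149517.35 mm³.
x̄ = 491221.78/6645.22 = 73.92 mm; ȳ = 149517.35/6645.22 = 22.50 mm.

x̄ = 73.92 mm, ȳ = 22.50 mm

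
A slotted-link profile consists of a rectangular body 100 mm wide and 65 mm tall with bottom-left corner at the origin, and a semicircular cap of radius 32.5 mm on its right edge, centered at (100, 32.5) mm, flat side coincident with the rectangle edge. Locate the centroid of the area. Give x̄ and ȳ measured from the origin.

x̄ = 62.97 mm, ȳ = 32.50 mm

rectangular body: A = 100 × 65 = 6500.00, centroid at (50.00, 32.50).
semicircular end: A = ½π·32.5² = 1659.15, centroid at (113.79, 32.50).
ΣA = 8159.15 mm², ΣAx̄ = 513800.78 mm³, ΣAȳ = 265172.49 mm³.
x̄ = 513800.78/8159.15 = 62.97 mm; ȳ = 265172.49/8159.15 = 32.50 mm.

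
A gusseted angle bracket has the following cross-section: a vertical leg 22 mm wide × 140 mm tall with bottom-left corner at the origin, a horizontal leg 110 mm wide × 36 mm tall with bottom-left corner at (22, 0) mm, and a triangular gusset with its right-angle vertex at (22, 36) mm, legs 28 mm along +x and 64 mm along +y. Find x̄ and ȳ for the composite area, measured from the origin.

Part | A | x̄ᵢ | ȳᵢ | A·x̄ᵢ | A·ȳᵢ
vertical leg | 3080.00 | 11.00 | 70.00 | 33880.00 | 215600.00
horizontal leg | 3960.00 | 77.00 | 18.00 | 304920.00 | 71280.00
gusset | 896.00 | 31.33 | 57.33 | 28074.67 | 51370.67
Σ | 7936.00 |  |  | 366874.67 | 338250.67
x̄ = 366874.67 / 7936.00 = 46.23 mm
ȳ = 338250.67 / 7936.00 = 42.62 mm

x̄ = 46.23 mm, ȳ = 42.62 mm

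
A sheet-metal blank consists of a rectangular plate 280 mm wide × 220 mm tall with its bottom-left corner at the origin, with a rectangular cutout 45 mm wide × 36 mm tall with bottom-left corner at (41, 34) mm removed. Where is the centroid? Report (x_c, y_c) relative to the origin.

plate: A = 280 × 220 = 61600.00, centroid at (140.00, 110.00).
hole: A = −(45 × 36) = -1620.00, centroid at (63.50, 52.00).
ΣA = 59980.00 mm², ΣAx_c = 8521130.00 mm³, ΣAy_c = 6691760.00 mm³.
x_c = 8521130.00/59980.00 = 142.07 mm; y_c = 6691760.00/59980.00 = 111.57 mm.

x_c = 142.07 mm, y_c = 111.57 mm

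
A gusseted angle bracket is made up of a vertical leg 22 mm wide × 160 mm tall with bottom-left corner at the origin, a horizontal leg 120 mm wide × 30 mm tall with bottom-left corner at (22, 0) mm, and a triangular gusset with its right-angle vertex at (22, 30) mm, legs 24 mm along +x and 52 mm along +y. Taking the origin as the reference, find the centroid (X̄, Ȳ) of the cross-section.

X̄ = 45.54 mm, Ȳ = 47.15 mm

vertical leg: A = 22 × 160 = 3520.00, centroid at (11.00, 80.00).
horizontal leg: A = 120 × 30 = 3600.00, centroid at (82.00, 15.00).
gusset: A = ½·24·52 = 624.00, centroid at (30.00, 47.33).
ΣA = 7744.00 mm², ΣAX̄ = 352640.00 mm³, ΣAȲ = 365136.00 mm³.
X̄ = 352640.00/7744.00 = 45.54 mm; Ȳ = 365136.00/7744.00 = 47.15 mm.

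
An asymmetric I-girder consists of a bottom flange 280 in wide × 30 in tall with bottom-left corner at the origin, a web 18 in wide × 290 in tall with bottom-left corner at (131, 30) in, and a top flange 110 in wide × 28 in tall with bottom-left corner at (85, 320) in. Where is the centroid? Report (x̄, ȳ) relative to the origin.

x̄ = 140.00 in, ȳ = 123.85 in

bottom flange: A = 280 × 30 = 8400.00, centroid at (140.00, 15.00).
web: A = 18 × 290 = 5220.00, centroid at (140.00, 175.00).
top flange: A = 110 × 28 = 3080.00, centroid at (140.00, 334.00).
ΣA = 16700.00 in², ΣAx̄ = 2338000.00 in³, ΣAȳ = 2068220.00 in³.
x̄ = 2338000.00/16700.00 = 140.00 in; ȳ = 2068220.00/16700.00 = 123.85 in.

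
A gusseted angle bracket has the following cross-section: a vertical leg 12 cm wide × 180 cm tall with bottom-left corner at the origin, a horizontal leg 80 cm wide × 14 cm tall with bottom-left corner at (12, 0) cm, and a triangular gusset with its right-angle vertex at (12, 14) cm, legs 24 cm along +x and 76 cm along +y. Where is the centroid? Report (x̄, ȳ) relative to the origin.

x̄ = 21.34 cm, ȳ = 56.80 cm

Part | A | x̄ᵢ | ȳᵢ | A·x̄ᵢ | A·ȳᵢ
vertical leg | 2160.00 | 6.00 | 90.00 | 12960.00 | 194400.00
horizontal leg | 1120.00 | 52.00 | 7.00 | 58240.00 | 7840.00
gusset | 912.00 | 20.00 | 39.33 | 18240.00 | 35872.00
Σ | 4192.00 |  |  | 89440.00 | 238112.00
x̄ = 89440.00 / 4192.00 = 21.34 cm
ȳ = 238112.00 / 4192.00 = 56.80 cm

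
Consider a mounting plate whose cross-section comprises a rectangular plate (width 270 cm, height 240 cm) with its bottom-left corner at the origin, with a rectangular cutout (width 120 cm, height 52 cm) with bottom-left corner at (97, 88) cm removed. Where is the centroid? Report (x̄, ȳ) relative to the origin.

Part | A | x̄ᵢ | ȳᵢ | A·x̄ᵢ | A·ȳᵢ
plate | 64800.00 | 135.00 | 120.00 | 8748000.00 | 7776000.00
hole | -6240.00 | 157.00 | 114.00 | -979680.00 | -711360.00
Σ | 58560.00 |  |  | 7768320.00 | 7064640.00
x̄ = 7768320.00 / 58560.00 = 132.66 cm
ȳ = 7064640.00 / 58560.00 = 120.64 cm

x̄ = 132.66 cm, ȳ = 120.64 cm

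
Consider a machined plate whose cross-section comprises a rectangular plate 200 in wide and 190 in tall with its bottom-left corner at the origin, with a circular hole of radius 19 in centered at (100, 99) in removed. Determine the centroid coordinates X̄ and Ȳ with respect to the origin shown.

plate: A = 200 × 190 = 38000.00, centroid at (100.00, 95.00).
hole: A = −π·19² = -1134.11, centroid at (100.00, 99.00).
ΣA = 36865.89 in², ΣAX̄ = 3686588.51 in³, ΣAȲ = 3497722.62 in³.
X̄ = 3686588.51/36865.89 = 100.00 in; Ȳ = 3497722.62/36865.89 = 94.88 in.

X̄ = 100.00 in, Ȳ = 94.88 in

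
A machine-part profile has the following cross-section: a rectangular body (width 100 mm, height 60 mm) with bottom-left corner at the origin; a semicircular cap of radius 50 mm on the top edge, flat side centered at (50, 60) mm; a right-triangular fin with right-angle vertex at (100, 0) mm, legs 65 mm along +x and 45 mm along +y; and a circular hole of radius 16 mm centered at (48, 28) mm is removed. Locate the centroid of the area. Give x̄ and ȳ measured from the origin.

Part | A | x̄ᵢ | ȳᵢ | A·x̄ᵢ | A·ȳᵢ
rectangular body | 6000.00 | 50.00 | 30.00 | 300000.00 | 180000.00
semicircular top | 3926.99 | 50.00 | 81.22 | 196349.54 | 318952.78
triangular fin | 1462.50 | 121.67 | 15.00 | 177937.50 | 21937.50
hole | -804.25 | 48.00 | 28.00 | -38603.89 | -22518.94
Σ | 10585.24 |  |  | 635683.15 | 498371.35
x̄ = 635683.15 / 10585.24 = 60.05 mm
ȳ = 498371.35 / 10585.24 = 47.08 mm

x̄ = 60.05 mm, ȳ = 47.08 mm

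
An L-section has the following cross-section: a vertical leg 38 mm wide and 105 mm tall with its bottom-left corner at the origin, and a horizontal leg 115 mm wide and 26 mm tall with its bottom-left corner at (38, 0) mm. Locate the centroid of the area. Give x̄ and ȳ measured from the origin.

x̄ = 51.77 mm, ȳ = 35.58 mm

vertical leg: A = 38 × 105 = 3990.00, centroid at (19.00, 52.50).
horizontal leg: A = 115 × 26 = 2990.00, centroid at (95.50, 13.00).
ΣA = 6980.00 mm²
ΣAx̄ = (3990.00)(19.00) + (2990.00)(95.50) = 361355.00 mm³
ΣAȳ = (3990.00)(52.50) + (2990.00)(13.00) = 248345.00 mm³
x̄ = 361355.00 / 6980.00 = 51.77 mm
ȳ = 248345.00 / 6980.00 = 35.58 mm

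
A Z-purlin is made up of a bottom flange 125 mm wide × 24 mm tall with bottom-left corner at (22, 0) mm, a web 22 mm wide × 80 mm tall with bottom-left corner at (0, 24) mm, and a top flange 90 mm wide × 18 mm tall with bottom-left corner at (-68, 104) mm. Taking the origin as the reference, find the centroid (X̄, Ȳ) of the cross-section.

Part | A | x̄ᵢ | ȳᵢ | A·x̄ᵢ | A·ȳᵢ
bottom flange | 3000.00 | 84.50 | 12.00 | 253500.00 | 36000.00
web | 1760.00 | 11.00 | 64.00 | 19360.00 | 112640.00
top flange | 1620.00 | -23.00 | 113.00 | -37260.00 | 183060.00
Σ | 6380.00 |  |  | 235600.00 | 331700.00
X̄ = 235600.00 / 6380.00 = 36.93 mm
Ȳ = 331700.00 / 6380.00 = 51.99 mm

X̄ = 36.93 mm, Ȳ = 51.99 mm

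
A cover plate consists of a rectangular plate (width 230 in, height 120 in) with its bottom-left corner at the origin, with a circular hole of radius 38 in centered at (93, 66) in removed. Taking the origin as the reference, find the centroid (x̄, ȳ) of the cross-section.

Part | A | x̄ᵢ | ȳᵢ | A·x̄ᵢ | A·ȳᵢ
plate | 27600.00 | 115.00 | 60.00 | 3174000.00 | 1656000.00
hole | -4536.46 | 93.00 | 66.00 | -421890.76 | -299406.35
Σ | 23063.54 |  |  | 2752109.24 | 1356593.65
x̄ = 2752109.24 / 23063.54 = 119.33 in
ȳ = 1356593.65 / 23063.54 = 58.82 in

x̄ = 119.33 in, ȳ = 58.82 in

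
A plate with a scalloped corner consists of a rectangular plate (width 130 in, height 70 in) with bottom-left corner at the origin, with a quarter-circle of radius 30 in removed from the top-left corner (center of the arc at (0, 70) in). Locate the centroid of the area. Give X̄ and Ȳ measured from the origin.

X̄ = 69.40 in, Ȳ = 33.12 in

plate: A = 130 × 70 = 9100.00, centroid at (65.00, 35.00).
removed quarter-circle: A = −¼π·30² = -706.86, centroid at (12.73, 57.27).
ΣA = 8393.14 in²
ΣAX̄ = (9100.00)(65.00) + (-706.86)(12.73) = 582500.00 in³
ΣAȲ = (9100.00)(35.00) + (-706.86)(57.27) = 278019.92 in³
X̄ = 582500.00 / 8393.14 = 69.40 in
Ȳ = 278019.92 / 8393.14 = 33.12 in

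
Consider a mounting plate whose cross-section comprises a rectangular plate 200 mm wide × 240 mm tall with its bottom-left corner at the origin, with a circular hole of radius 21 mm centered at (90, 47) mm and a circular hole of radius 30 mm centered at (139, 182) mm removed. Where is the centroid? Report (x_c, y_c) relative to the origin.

x_c = 97.80 mm, y_c = 118.31 mm

Part | A | x̄ᵢ | ȳᵢ | A·x̄ᵢ | A·ȳᵢ
plate | 48000.00 | 100.00 | 120.00 | 4800000.00 | 5760000.00
hole 1 | -1385.44 | 90.00 | 47.00 | -124689.81 | -65115.79
hole 2 | -2827.43 | 139.00 | 182.00 | -393013.24 | -514592.88
Σ | 43787.12 |  |  | 4282296.95 | 5180291.33
x_c = 4282296.95 / 43787.12 = 97.80 mm
y_c = 5180291.33 / 43787.12 = 118.31 mm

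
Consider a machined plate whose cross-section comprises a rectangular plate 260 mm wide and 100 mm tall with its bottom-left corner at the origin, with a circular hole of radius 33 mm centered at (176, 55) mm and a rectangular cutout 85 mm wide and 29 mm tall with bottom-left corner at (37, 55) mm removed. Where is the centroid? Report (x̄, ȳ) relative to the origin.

Part | A | x̄ᵢ | ȳᵢ | A·x̄ᵢ | A·ȳᵢ
plate | 26000.00 | 130.00 | 50.00 | 3380000.00 | 1300000.00
hole 1 | -3421.19 | 176.00 | 55.00 | -602130.21 | -188165.69
hole 2 | -2465.00 | 79.50 | 69.50 | -195967.50 | -171317.50
Σ | 20113.81 |  |  | 2581902.29 | 940516.81
x̄ = 2581902.29 / 20113.81 = 128.36 mm
ȳ = 940516.81 / 20113.81 = 46.76 mm

x̄ = 128.36 mm, ȳ = 46.76 mm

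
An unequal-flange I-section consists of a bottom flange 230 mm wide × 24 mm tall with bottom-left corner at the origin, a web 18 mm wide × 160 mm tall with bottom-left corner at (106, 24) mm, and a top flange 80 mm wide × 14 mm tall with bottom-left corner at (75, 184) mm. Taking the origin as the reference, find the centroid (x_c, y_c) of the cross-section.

bottom flange: A = 230 × 24 = 5520.00, centroid at (115.00, 12.00).
web: A = 18 × 160 = 2880.00, centroid at (115.00, 104.00).
top flange: A = 80 × 14 = 1120.00, centroid at (115.00, 191.00).
ΣA = 9520.00 mm², ΣAx_c = 1094800.00 mm³, ΣAy_c = 579680.00 mm³.
x_c = 1094800.00/9520.00 = 115.00 mm; y_c = 579680.00/9520.00 = 60.89 mm.

x_c = 115.00 mm, y_c = 60.89 mm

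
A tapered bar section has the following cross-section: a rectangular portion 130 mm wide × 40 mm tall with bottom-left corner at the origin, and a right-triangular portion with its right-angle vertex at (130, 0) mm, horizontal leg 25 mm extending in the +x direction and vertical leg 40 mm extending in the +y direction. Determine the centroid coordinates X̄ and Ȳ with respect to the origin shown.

X̄ = 71.43 mm, Ȳ = 19.42 mm

rectangular portion: A = 130 × 40 = 5200.00, centroid at (65.00, 20.00).
triangular portion: A = ½·25·40 = 500.00, centroid at (138.33, 13.33).
ΣA = 5700.00 mm², ΣAX̄ = 407166.67 mm³, ΣAȲ = 110666.67 mm³.
X̄ = 407166.67/5700.00 = 71.43 mm; Ȳ = 110666.67/5700.00 = 19.42 mm.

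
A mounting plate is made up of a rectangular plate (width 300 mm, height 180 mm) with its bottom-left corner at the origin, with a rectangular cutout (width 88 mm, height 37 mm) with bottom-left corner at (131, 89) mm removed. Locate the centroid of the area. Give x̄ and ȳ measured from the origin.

Part | A | x̄ᵢ | ȳᵢ | A·x̄ᵢ | A·ȳᵢ
plate | 54000.00 | 150.00 | 90.00 | 8100000.00 | 4860000.00
hole | -3256.00 | 175.00 | 107.50 | -569800.00 | -350020.00
Σ | 50744.00 |  |  | 7530200.00 | 4509980.00
x̄ = 7530200.00 / 50744.00 = 148.40 mm
ȳ = 4509980.00 / 50744.00 = 88.88 mm

x̄ = 148.40 mm, ȳ = 88.88 mm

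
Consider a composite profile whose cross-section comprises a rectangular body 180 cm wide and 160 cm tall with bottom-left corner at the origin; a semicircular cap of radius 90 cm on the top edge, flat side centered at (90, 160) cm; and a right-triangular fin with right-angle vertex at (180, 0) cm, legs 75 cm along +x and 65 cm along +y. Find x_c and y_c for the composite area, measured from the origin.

x_c = 96.38 cm, y_c = 110.97 cm

rectangular body: A = 180 × 160 = 28800.00, centroid at (90.00, 80.00).
semicircular top: A = ½π·90² = 12723.45, centroid at (90.00, 198.20).
triangular fin: A = ½·75·65 = 2437.50, centroid at (205.00, 21.67).
ΣA = 43960.95 cm², ΣAx_c = 4236798.02 cm³, ΣAy_c = 4878564.54 cm³.
x_c = 4236798.02/43960.95 = 96.38 cm; y_c = 4878564.54/43960.95 = 110.97 cm.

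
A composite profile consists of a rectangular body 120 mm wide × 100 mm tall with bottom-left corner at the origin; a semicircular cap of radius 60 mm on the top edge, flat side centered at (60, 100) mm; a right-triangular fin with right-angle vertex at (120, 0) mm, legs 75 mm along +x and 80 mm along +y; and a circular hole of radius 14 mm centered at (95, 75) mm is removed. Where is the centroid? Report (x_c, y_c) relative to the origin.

x_c = 71.65 mm, y_c = 67.03 mm

rectangular body: A = 120 × 100 = 12000.00, centroid at (60.00, 50.00).
semicircular top: A = ½π·60² = 5654.87, centroid at (60.00, 125.46).
triangular fin: A = ½·75·80 = 3000.00, centroid at (145.00, 26.67).
hole: A = −π·14² = -615.75, centroid at (95.00, 75.00).
ΣA = 20039.11 mm²
ΣAx_c = (12000.00)(60.00) + (5654.87)(60.00) + (3000.00)(145.00) + (-615.75)(95.00) = 1435795.55 mm³
ΣAy_c = (12000.00)(50.00) + (5654.87)(125.46) + (3000.00)(26.67) + (-615.75)(75.00) = 1343305.27 mm³
x_c = 1435795.55 / 20039.11 = 71.65 mm
y_c = 1343305.27 / 20039.11 = 67.03 mm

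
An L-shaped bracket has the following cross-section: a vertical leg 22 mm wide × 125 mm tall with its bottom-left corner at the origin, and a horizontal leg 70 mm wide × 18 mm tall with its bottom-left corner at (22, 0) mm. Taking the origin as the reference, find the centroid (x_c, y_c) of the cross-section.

Part | A | x̄ᵢ | ȳᵢ | A·x̄ᵢ | A·ȳᵢ
vertical leg | 2750.00 | 11.00 | 62.50 | 30250.00 | 171875.00
horizontal leg | 1260.00 | 57.00 | 9.00 | 71820.00 | 11340.00
Σ | 4010.00 |  |  | 102070.00 | 183215.00
x_c = 102070.00 / 4010.00 = 25.45 mm
y_c = 183215.00 / 4010.00 = 45.69 mm

x_c = 25.45 mm, y_c = 45.69 mm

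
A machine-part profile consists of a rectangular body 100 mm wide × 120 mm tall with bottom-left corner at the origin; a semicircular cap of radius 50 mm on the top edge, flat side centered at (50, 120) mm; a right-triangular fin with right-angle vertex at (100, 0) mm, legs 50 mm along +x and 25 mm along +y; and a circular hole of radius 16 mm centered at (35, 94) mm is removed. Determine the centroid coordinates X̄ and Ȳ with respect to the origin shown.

rectangular body: A = 100 × 120 = 12000.00, centroid at (50.00, 60.00).
semicircular top: A = ½π·50² = 3926.99, centroid at (50.00, 141.22).
triangular fin: A = ½·50·25 = 625.00, centroid at (116.67, 8.33).
hole: A = −π·16² = -804.25, centroid at (35.00, 94.00).
ΣA = 15747.74 mm²
ΣAX̄ = (12000.00)(50.00) + (3926.99)(50.00) + (625.00)(116.67) + (-804.25)(35.00) = 841117.54 mm³
ΣAȲ = (12000.00)(60.00) + (3926.99)(141.22) + (625.00)(8.33) + (-804.25)(94.00) = 1204181.28 mm³
X̄ = 841117.54 / 15747.74 = 53.41 mm
Ȳ = 1204181.28 / 15747.74 = 76.47 mm

X̄ = 53.41 mm, Ȳ = 76.47 mm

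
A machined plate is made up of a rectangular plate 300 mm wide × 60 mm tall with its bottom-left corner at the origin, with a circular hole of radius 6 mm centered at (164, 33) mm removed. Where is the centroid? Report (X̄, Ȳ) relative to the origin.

Part | A | x̄ᵢ | ȳᵢ | A·x̄ᵢ | A·ȳᵢ
plate | 18000.00 | 150.00 | 30.00 | 2700000.00 | 540000.00
hole | -113.10 | 164.00 | 33.00 | -18547.96 | -3732.21
Σ | 17886.90 |  |  | 2681452.04 | 536267.79
X̄ = 2681452.04 / 17886.90 = 149.91 mm
Ȳ = 536267.79 / 17886.90 = 29.98 mm

X̄ = 149.91 mm, Ȳ = 29.98 mm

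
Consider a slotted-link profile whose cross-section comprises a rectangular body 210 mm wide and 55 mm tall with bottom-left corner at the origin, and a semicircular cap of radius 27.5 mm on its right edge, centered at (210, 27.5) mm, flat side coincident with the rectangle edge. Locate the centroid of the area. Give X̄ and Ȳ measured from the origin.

Part | A | x̄ᵢ | ȳᵢ | A·x̄ᵢ | A·ȳᵢ
rectangular body | 11550.00 | 105.00 | 27.50 | 1212750.00 | 317625.00
semicircular end | 1187.91 | 221.67 | 27.50 | 263326.67 | 32667.65
Σ | 12737.91 |  |  | 1476076.67 | 350292.65
X̄ = 1476076.67 / 12737.91 = 115.88 mm
Ȳ = 350292.65 / 12737.91 = 27.50 mm

X̄ = 115.88 mm, Ȳ = 27.50 mm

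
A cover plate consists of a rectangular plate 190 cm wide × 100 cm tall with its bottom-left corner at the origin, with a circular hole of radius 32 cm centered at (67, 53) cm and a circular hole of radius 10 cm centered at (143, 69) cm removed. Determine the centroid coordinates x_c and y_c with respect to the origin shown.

Part | A | x̄ᵢ | ȳᵢ | A·x̄ᵢ | A·ȳᵢ
plate | 19000.00 | 95.00 | 50.00 | 1805000.00 | 950000.00
hole 1 | -3216.99 | 67.00 | 53.00 | -215538.39 | -170500.52
hole 2 | -314.16 | 143.00 | 69.00 | -44924.77 | -21676.99
Σ | 15468.85 |  |  | 1544536.84 | 757822.49
x_c = 1544536.84 / 15468.85 = 99.85 cm
y_c = 757822.49 / 15468.85 = 48.99 cm

x_c = 99.85 cm, y_c = 48.99 cm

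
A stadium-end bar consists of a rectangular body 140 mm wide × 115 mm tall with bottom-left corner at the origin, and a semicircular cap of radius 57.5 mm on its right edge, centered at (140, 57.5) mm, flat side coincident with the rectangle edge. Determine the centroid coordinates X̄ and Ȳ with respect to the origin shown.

Part | A | x̄ᵢ | ȳᵢ | A·x̄ᵢ | A·ȳᵢ
rectangular body | 16100.00 | 70.00 | 57.50 | 1127000.00 | 925750.00
semicircular end | 5193.45 | 164.40 | 57.50 | 853821.93 | 298623.11
Σ | 21293.45 |  |  | 1980821.93 | 1224373.11
X̄ = 1980821.93 / 21293.45 = 93.02 mm
Ȳ = 1224373.11 / 21293.45 = 57.50 mm

X̄ = 93.02 mm, Ȳ = 57.50 mm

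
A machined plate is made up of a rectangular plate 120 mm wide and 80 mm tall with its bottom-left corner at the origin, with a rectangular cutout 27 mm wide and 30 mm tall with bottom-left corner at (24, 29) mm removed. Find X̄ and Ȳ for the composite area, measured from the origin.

Part | A | x̄ᵢ | ȳᵢ | A·x̄ᵢ | A·ȳᵢ
plate | 9600.00 | 60.00 | 40.00 | 576000.00 | 384000.00
hole | -810.00 | 37.50 | 44.00 | -30375.00 | -35640.00
Σ | 8790.00 |  |  | 545625.00 | 348360.00
X̄ = 545625.00 / 8790.00 = 62.07 mm
Ȳ = 348360.00 / 8790.00 = 39.63 mm

X̄ = 62.07 mm, Ȳ = 39.63 mm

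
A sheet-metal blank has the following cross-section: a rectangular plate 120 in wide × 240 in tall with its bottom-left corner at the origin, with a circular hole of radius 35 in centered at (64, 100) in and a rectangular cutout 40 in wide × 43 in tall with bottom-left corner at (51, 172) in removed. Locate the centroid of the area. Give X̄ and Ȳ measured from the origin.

plate: A = 120 × 240 = 28800.00, centroid at (60.00, 120.00).
hole 1: A = −π·35² = -3848.45, centroid at (64.00, 100.00).
hole 2: A = −(40 × 43) = -1720.00, centroid at (71.00, 193.50).
ΣA = 23231.55 in², ΣAX̄ = 1359579.14 in³, ΣAȲ = 2738334.90 in³.
X̄ = 1359579.14/23231.55 = 58.52 in; Ȳ = 2738334.90/23231.55 = 117.87 in.

X̄ = 58.52 in, Ȳ = 117.87 in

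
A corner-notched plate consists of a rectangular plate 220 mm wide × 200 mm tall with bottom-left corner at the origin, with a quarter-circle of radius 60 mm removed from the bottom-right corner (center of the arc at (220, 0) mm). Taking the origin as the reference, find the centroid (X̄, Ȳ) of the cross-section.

plate: A = 220 × 200 = 44000.00, centroid at (110.00, 100.00).
removed quarter-circle: A = −¼π·60² = -2827.43, centroid at (194.54, 25.46).
ΣA = 41172.57 mm², ΣAX̄ = 4289964.65 mm³, ΣAȲ = 4328000.00 mm³.
X̄ = 4289964.65/41172.57 = 104.19 mm; Ȳ = 4328000.00/41172.57 = 105.12 mm.

X̄ = 104.19 mm, Ȳ = 105.12 mm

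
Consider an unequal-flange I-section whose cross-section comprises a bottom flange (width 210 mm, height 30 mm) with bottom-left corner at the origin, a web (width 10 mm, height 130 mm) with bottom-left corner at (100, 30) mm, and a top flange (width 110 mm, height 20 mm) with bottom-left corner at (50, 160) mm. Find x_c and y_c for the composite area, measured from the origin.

bottom flange: A = 210 × 30 = 6300.00, centroid at (105.00, 15.00).
web: A = 10 × 130 = 1300.00, centroid at (105.00, 95.00).
top flange: A = 110 × 20 = 2200.00, centroid at (105.00, 170.00).
ΣA = 9800.00 mm²
ΣAx_c = (6300.00)(105.00) + (1300.00)(105.00) + (2200.00)(105.00) = 1029000.00 mm³
ΣAy_c = (6300.00)(15.00) + (1300.00)(95.00) + (2200.00)(170.00) = 592000.00 mm³
x_c = 1029000.00 / 9800.00 = 105.00 mm
y_c = 592000.00 / 9800.00 = 60.41 mm

x_c = 105.00 mm, y_c = 60.41 mm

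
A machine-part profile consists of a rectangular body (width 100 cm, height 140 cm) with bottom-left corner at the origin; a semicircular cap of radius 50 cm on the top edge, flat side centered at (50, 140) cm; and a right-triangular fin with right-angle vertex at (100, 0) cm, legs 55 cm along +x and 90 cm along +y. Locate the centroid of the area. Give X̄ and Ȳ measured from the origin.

X̄ = 58.29 cm, Ȳ = 82.71 cm

rectangular body: A = 100 × 140 = 14000.00, centroid at (50.00, 70.00).
semicircular top: A = ½π·50² = 3926.99, centroid at (50.00, 161.22).
triangular fin: A = ½·55·90 = 2475.00, centroid at (118.33, 30.00).
ΣA = 20401.99 cm²
ΣAX̄ = (14000.00)(50.00) + (3926.99)(50.00) + (2475.00)(118.33) = 1189224.54 cm³
ΣAȲ = (14000.00)(70.00) + (3926.99)(161.22) + (2475.00)(30.00) = 1687362.05 cm³
X̄ = 1189224.54 / 20401.99 = 58.29 cm
Ȳ = 1687362.05 / 20401.99 = 82.71 cm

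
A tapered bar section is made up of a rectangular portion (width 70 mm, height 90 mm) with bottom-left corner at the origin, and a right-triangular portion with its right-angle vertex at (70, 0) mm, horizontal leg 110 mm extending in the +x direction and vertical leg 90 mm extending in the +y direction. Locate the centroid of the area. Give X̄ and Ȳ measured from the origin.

X̄ = 66.53 mm, Ȳ = 38.40 mm

rectangular portion: A = 70 × 90 = 6300.00, centroid at (35.00, 45.00).
triangular portion: A = ½·110·90 = 4950.00, centroid at (106.67, 30.00).
ΣA = 11250.00 mm², ΣAX̄ = 748500.00 mm³, ΣAȲ = 432000.00 mm³.
X̄ = 748500.00/11250.00 = 66.53 mm; Ȳ = 432000.00/11250.00 = 38.40 mm.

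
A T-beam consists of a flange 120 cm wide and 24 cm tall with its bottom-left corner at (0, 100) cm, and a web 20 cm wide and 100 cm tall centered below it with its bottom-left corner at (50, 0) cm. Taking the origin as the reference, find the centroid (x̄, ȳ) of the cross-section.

x̄ = 60.00 cm, ȳ = 86.59 cm

Part | A | x̄ᵢ | ȳᵢ | A·x̄ᵢ | A·ȳᵢ
web | 2000.00 | 60.00 | 50.00 | 120000.00 | 100000.00
flange | 2880.00 | 60.00 | 112.00 | 172800.00 | 322560.00
Σ | 4880.00 |  |  | 292800.00 | 422560.00
x̄ = 292800.00 / 4880.00 = 60.00 cm
ȳ = 422560.00 / 4880.00 = 86.59 cm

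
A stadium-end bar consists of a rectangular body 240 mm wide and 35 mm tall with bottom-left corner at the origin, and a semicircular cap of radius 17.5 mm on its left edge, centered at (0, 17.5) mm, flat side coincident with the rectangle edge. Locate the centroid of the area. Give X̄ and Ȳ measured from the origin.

X̄ = 113.10 mm, Ȳ = 17.50 mm

rectangular body: A = 240 × 35 = 8400.00, centroid at (120.00, 17.50).
semicircular end: A = ½π·17.5² = 481.06, centroid at (-7.43, 17.50).
ΣA = 8881.06 mm²
ΣAX̄ = (8400.00)(120.00) + (481.06)(-7.43) = 1004427.08 mm³
ΣAȲ = (8400.00)(17.50) + (481.06)(17.50) = 155418.49 mm³
X̄ = 1004427.08 / 8881.06 = 113.10 mm
Ȳ = 155418.49 / 8881.06 = 17.50 mm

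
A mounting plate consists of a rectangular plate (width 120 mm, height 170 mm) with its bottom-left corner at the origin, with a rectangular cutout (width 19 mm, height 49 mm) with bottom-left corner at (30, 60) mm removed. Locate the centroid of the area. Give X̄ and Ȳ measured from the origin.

plate: A = 120 × 170 = 20400.00, centroid at (60.00, 85.00).
hole: A = −(19 × 49) = -931.00, centroid at (39.50, 84.50).
ΣA = 19469.00 mm², ΣAX̄ = 1187225.50 mm³, ΣAȲ = 1655330.50 mm³.
X̄ = 1187225.50/19469.00 = 60.98 mm; Ȳ = 1655330.50/19469.00 = 85.02 mm.

X̄ = 60.98 mm, Ȳ = 85.02 mm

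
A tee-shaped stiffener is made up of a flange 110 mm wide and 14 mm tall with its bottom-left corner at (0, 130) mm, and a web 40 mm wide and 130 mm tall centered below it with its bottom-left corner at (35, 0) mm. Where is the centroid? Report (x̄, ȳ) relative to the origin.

x̄ = 55.00 mm, ȳ = 81.45 mm

Part | A | x̄ᵢ | ȳᵢ | A·x̄ᵢ | A·ȳᵢ
web | 5200.00 | 55.00 | 65.00 | 286000.00 | 338000.00
flange | 1540.00 | 55.00 | 137.00 | 84700.00 | 210980.00
Σ | 6740.00 |  |  | 370700.00 | 548980.00
x̄ = 370700.00 / 6740.00 = 55.00 mm
ȳ = 548980.00 / 6740.00 = 81.45 mm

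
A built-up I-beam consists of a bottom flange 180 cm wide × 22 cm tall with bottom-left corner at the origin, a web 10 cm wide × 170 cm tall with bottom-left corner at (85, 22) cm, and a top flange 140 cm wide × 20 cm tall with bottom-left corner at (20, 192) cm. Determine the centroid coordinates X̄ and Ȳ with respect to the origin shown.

bottom flange: A = 180 × 22 = 3960.00, centroid at (90.00, 11.00).
web: A = 10 × 170 = 1700.00, centroid at (90.00, 107.00).
top flange: A = 140 × 20 = 2800.00, centroid at (90.00, 202.00).
ΣA = 8460.00 cm², ΣAX̄ = 761400.00 cm³, ΣAȲ = 791060.00 cm³.
X̄ = 761400.00/8460.00 = 90.00 cm; Ȳ = 791060.00/8460.00 = 93.51 cm.

X̄ = 90.00 cm, Ȳ = 93.51 cm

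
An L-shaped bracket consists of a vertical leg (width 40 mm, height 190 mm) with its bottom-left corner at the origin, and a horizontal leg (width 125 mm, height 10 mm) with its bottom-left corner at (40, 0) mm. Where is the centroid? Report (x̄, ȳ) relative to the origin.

x̄ = 31.65 mm, ȳ = 82.29 mm

vertical leg: A = 40 × 190 = 7600.00, centroid at (20.00, 95.00).
horizontal leg: A = 125 × 10 = 1250.00, centroid at (102.50, 5.00).
ΣA = 8850.00 mm²
ΣAx̄ = (7600.00)(20.00) + (1250.00)(102.50) = 280125.00 mm³
ΣAȳ = (7600.00)(95.00) + (1250.00)(5.00) = 728250.00 mm³
x̄ = 280125.00 / 8850.00 = 31.65 mm
ȳ = 728250.00 / 8850.00 = 82.29 mm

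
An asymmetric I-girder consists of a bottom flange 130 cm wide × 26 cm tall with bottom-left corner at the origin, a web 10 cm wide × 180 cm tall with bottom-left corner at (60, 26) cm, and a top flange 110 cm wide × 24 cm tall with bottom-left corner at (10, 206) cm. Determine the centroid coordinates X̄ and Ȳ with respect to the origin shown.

bottom flange: A = 130 × 26 = 3380.00, centroid at (65.00, 13.00).
web: A = 10 × 180 = 1800.00, centroid at (65.00, 116.00).
top flange: A = 110 × 24 = 2640.00, centroid at (65.00, 218.00).
ΣA = 7820.00 cm², ΣAX̄ = 508300.00 cm³, ΣAȲ = 828260.00 cm³.
X̄ = 508300.00/7820.00 = 65.00 cm; Ȳ = 828260.00/7820.00 = 105.92 cm.

X̄ = 65.00 cm, Ȳ = 105.92 cm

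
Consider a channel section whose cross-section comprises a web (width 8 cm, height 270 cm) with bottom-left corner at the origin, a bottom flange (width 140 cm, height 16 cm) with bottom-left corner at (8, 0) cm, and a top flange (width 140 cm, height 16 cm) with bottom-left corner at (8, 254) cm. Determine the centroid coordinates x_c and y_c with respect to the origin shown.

web: A = 8 × 270 = 2160.00, centroid at (4.00, 135.00).
bottom flange: A = 140 × 16 = 2240.00, centroid at (78.00, 8.00).
top flange: A = 140 × 16 = 2240.00, centroid at (78.00, 262.00).
ΣA = 6640.00 cm², ΣAx_c = 358080.00 cm³, ΣAy_c = 896400.00 cm³.
x_c = 358080.00/6640.00 = 53.93 cm; y_c = 896400.00/6640.00 = 135.00 cm.

x_c = 53.93 cm, y_c = 135.00 cm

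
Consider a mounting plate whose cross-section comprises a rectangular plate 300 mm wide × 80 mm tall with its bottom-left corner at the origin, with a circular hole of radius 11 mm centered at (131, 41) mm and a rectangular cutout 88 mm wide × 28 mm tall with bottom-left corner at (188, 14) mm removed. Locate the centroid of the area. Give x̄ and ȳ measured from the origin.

x̄ = 140.79 mm, ȳ = 41.38 mm

plate: A = 300 × 80 = 24000.00, centroid at (150.00, 40.00).
hole 1: A = −π·11² = -380.13, centroid at (131.00, 41.00).
hole 2: A = −(88 × 28) = -2464.00, centroid at (232.00, 28.00).
ΣA = 21155.87 mm², ΣAx̄ = 2978554.61 mm³, ΣAȳ = 875422.56 mm³.
x̄ = 2978554.61/21155.87 = 140.79 mm; ȳ = 875422.56/21155.87 = 41.38 mm.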